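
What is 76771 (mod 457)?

76771 = 167*457 + 452, so 76771 ≡ 452 (mod 457).

452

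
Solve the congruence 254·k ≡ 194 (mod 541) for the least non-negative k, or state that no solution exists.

gcd(254, 541) = 1, so a unique solution mod 541 exists.
254⁻¹ ≡ 377 (mod 541).
k ≡ 377·194 ≡ 103 (mod 541).

103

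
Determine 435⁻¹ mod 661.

Apply the Euclidean algorithm and back-substitute:
661 = 1·435 + 226
435 = 1·226 + 209
226 = 1·209 + 17
209 = 12·17 + 5
17 = 3·5 + 2
5 = 2·2 + 1
2 = 2·1 + 0
gcd(435, 661) = 1, so the inverse exists.
Bézout: 1 = −179·661 + 272·435.
So 435⁻¹ ≡ 272 (mod 661).

272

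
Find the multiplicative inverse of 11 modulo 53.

53 = 4*11 + 9
11 = 1*9 + 2
9 = 4*2 + 1
2 = 2*1 + 0
gcd(11, 53) = 1, so the inverse exists.
Back-substitute for 1:
1 = 1*9 − 4*2
  = −4*11 + 5*9
  = 5*53 − 24*11
So 11⁻¹ ≡ −24 ≡ 29 (mod 53).

29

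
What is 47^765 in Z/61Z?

47^1 ≡ 47 (mod 61)
47^2 ≡ 47^2 = 2209 ≡ 13 (mod 61)
47^4 ≡ 13^2 = 169 ≡ 47 (mod 61)
47^8 ≡ 47^2 = 2209 ≡ 13 (mod 61)
47^16 ≡ 13^2 = 169 ≡ 47 (mod 61)
47^32 ≡ 47^2 = 2209 ≡ 13 (mod 61)
47^64 ≡ 13^2 = 169 ≡ 47 (mod 61)
47^128 ≡ 47^2 = 2209 ≡ 13 (mod 61)
47^256 ≡ 13^2 = 169 ≡ 47 (mod 61)
47^512 ≡ 47^2 = 2209 ≡ 13 (mod 61)
47^765 = 47^512 · 47^128 · 47^64 · 47^32 · 47^16 · 47^8 · 47^4 · 47^1 ≡ 13 · 13 · 47 · 13 · 47 · 13 · 47 · 47 (mod 61).
Accumulate the product:
13 · 13 = 169 ≡ 47
47 · 47 = 2209 ≡ 13
13 · 13 = 169 ≡ 47
47 · 47 = 2209 ≡ 13
13 · 13 = 169 ≡ 47
47 · 47 = 2209 ≡ 13
13 · 47 = 611 ≡ 1

1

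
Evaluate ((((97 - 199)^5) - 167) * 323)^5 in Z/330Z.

263

97 - 199 = -102 ≡ 228 (mod 330)
(228)^5 ≡ 318 (mod 330)
318 - 167 = 151
151 * 323 = 48773 ≡ 263 (mod 330)
(263)^5 ≡ 263 (mod 330)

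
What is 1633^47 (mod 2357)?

By square-and-multiply:
1633^1 ≡ 1633 (mod 2357)
1633^2 ≡ 1633^2 = 2666689 ≡ 922 (mod 2357)
1633^4 ≡ 922^2 = 850084 ≡ 1564 (mod 2357)
1633^8 ≡ 1564^2 = 2446096 ≡ 1887 (mod 2357)
1633^16 ≡ 1887^2 = 3560769 ≡ 1699 (mod 2357)
1633^32 ≡ 1699^2 = 2886601 ≡ 1633 (mod 2357)
1633^47 = 1633^32 * 1633^8 * 1633^4 * 1633^2 * 1633^1 ≡ 1633 * 1887 * 1564 * 922 * 1633 (mod 2357).
Accumulate the product:
1633 * 1887 = 3081471 ≡ 872
872 * 1564 = 1363808 ≡ 1462
1462 * 922 = 1347964 ≡ 2117
2117 * 1633 = 3457061 ≡ 1699

1699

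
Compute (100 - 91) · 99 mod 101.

100 - 91 = 9
9 · 99 = 891 ≡ 83 (mod 101)

83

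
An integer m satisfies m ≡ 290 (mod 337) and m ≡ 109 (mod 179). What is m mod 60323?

337⁻¹ mod 179: 337×17 ≡ 1 (mod 179), so 337⁻¹ ≡ 17.
m = 290 + 337×((109 − 290)×17 mod 179) = 290 + 337×145 = 49155.

49155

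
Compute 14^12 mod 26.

12 in binary is 1100, i.e. 12 = 8 + 4.
14^1 ≡ 14 (mod 26)
14^2 ≡ 14^2 = 196 ≡ 14 (mod 26)
14^4 ≡ 14^2 = 196 ≡ 14 (mod 26)
14^8 ≡ 14^2 = 196 ≡ 14 (mod 26)
14^12 = 14^8 · 14^4 ≡ 14 · 14 (mod 26).
14 · 14 = 196 ≡ 14 (mod 26).

14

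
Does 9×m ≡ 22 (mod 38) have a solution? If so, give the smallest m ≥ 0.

gcd(9, 38) = 1, so a unique solution mod 38 exists.
9⁻¹ ≡ 17 (mod 38).
m ≡ 17×22 ≡ 32 (mod 38).

32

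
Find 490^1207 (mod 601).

Compute successive squares:
490^1 ≡ 490 (mod 601)
490^2 ≡ 490^2 = 240100 ≡ 301 (mod 601)
490^4 ≡ 301^2 = 90601 ≡ 451 (mod 601)
490^8 ≡ 451^2 = 203401 ≡ 263 (mod 601)
490^16 ≡ 263^2 = 69169 ≡ 54 (mod 601)
490^32 ≡ 54^2 = 2916 ≡ 512 (mod 601)
490^64 ≡ 512^2 = 262144 ≡ 108 (mod 601)
490^128 ≡ 108^2 = 11664 ≡ 245 (mod 601)
490^256 ≡ 245^2 = 60025 ≡ 526 (mod 601)
490^512 ≡ 526^2 = 276676 ≡ 216 (mod 601)
490^1024 ≡ 216^2 = 46656 ≡ 379 (mod 601)
490^1207 = 490^1024 × 490^128 × 490^32 × 490^16 × 490^4 × 490^2 × 490^1 ≡ 379 × 245 × 512 × 54 × 451 × 301 × 490 (mod 601).
Accumulate the product:
379 × 245 = 92855 ≡ 301
301 × 512 = 154112 ≡ 256
256 × 54 = 13824 ≡ 1
1 × 451 = 451
451 × 301 = 135751 ≡ 526
526 × 490 = 257740 ≡ 512

512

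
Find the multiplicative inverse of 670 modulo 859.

Apply the Euclidean algorithm and back-substitute:
859 = 1×670 + 189
670 = 3×189 + 103
189 = 1×103 + 86
103 = 1×86 + 17
86 = 5×17 + 1
17 = 17×1 + 0
gcd(670, 859) = 1, so the inverse exists.
Back-substitute for 1:
1 = 1×86 − 5×17
  = −5×103 + 6×86
  = 6×189 − 11×103
  = −11×670 + 39×189
  = 39×859 − 50×670
So 670⁻¹ ≡ −50 ≡ 809 (mod 859).

809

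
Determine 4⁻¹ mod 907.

Run the extended Euclidean algorithm:
907 = 226·4 + 3
4 = 1·3 + 1
3 = 3·1 + 0
gcd(4, 907) = 1, so the inverse exists.
Bézout: 1 = −1·907 + 227·4.
So 4⁻¹ ≡ 227 (mod 907).

227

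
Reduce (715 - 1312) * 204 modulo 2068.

715 - 1312 = -597 ≡ 1471 (mod 2068)
1471 * 204 = 300084 ≡ 224 (mod 2068)

224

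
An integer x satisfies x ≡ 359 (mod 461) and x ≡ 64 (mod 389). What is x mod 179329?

85644

461⁻¹ mod 389: 461·362 ≡ 1 (mod 389), so 461⁻¹ ≡ 362.
x = 359 + 461·((64 − 359)·362 mod 389) = 359 + 461·185 = 85644.
Check: 85644 mod 461 = 359, 85644 mod 389 = 64. ✓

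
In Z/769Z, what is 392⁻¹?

359

Run the extended Euclidean algorithm:
769 = 1·392 + 377
392 = 1·377 + 15
377 = 25·15 + 2
15 = 7·2 + 1
2 = 2·1 + 0
gcd(392, 769) = 1, so the inverse exists.
Bézout: 1 = −183·769 + 359·392.
So 392⁻¹ ≡ 359 (mod 769).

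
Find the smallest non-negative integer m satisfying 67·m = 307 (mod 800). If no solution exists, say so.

721

gcd(67, 800) = 1, so a unique solution mod 800 exists.
67⁻¹ ≡ 203 (mod 800).
m ≡ 203·307 ≡ 721 (mod 800).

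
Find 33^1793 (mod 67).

By square-and-multiply:
33^1 ≡ 33 (mod 67)
33^2 ≡ 33^2 = 1089 ≡ 17 (mod 67)
33^4 ≡ 17^2 = 289 ≡ 21 (mod 67)
33^8 ≡ 21^2 = 441 ≡ 39 (mod 67)
33^16 ≡ 39^2 = 1521 ≡ 47 (mod 67)
33^32 ≡ 47^2 = 2209 ≡ 65 (mod 67)
33^64 ≡ 65^2 = 4225 ≡ 4 (mod 67)
33^128 ≡ 4^2 = 16 (mod 67)
33^256 ≡ 16^2 = 256 ≡ 55 (mod 67)
33^512 ≡ 55^2 = 3025 ≡ 10 (mod 67)
33^1024 ≡ 10^2 = 100 ≡ 33 (mod 67)
33^1793 = 33^1024 * 33^512 * 33^256 * 33^1 ≡ 33 * 10 * 55 * 33 (mod 67).
Accumulate the product:
33 * 10 = 330 ≡ 62
62 * 55 = 3410 ≡ 60
60 * 33 = 1980 ≡ 37

37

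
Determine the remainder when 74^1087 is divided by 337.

1087 in binary is 10000111111, i.e. 1087 = 1024 + 32 + 16 + 8 + 4 + 2 + 1.
74^1 ≡ 74 (mod 337)
74^2 ≡ 74^2 = 5476 ≡ 84 (mod 337)
74^4 ≡ 84^2 = 7056 ≡ 316 (mod 337)
74^8 ≡ 316^2 = 99856 ≡ 104 (mod 337)
74^16 ≡ 104^2 = 10816 ≡ 32 (mod 337)
74^32 ≡ 32^2 = 1024 ≡ 13 (mod 337)
74^64 ≡ 13^2 = 169 (mod 337)
74^128 ≡ 169^2 = 28561 ≡ 253 (mod 337)
74^256 ≡ 253^2 = 64009 ≡ 316 (mod 337)
74^512 ≡ 316^2 = 99856 ≡ 104 (mod 337)
74^1024 ≡ 104^2 = 10816 ≡ 32 (mod 337)
74^1087 = 74^1024 × 74^32 × 74^16 × 74^8 × 74^4 × 74^2 × 74^1 ≡ 32 × 13 × 32 × 104 × 316 × 84 × 74 (mod 337).
Accumulate the product:
32 × 13 = 416 ≡ 79
79 × 32 = 2528 ≡ 169
169 × 104 = 17576 ≡ 52
52 × 316 = 16432 ≡ 256
256 × 84 = 21504 ≡ 273
273 × 74 = 20202 ≡ 319

319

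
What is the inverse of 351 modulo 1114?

Run the extended Euclidean algorithm:
1114 = 3*351 + 61
351 = 5*61 + 46
61 = 1*46 + 15
46 = 3*15 + 1
15 = 15*1 + 0
gcd(351, 1114) = 1, so the inverse exists.
Back-substitute for 1:
1 = 1*46 − 3*15
  = −3*61 + 4*46
  = 4*351 − 23*61
  = −23*1114 + 73*351
So 351⁻¹ ≡ 73 (mod 1114).

73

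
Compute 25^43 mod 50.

25

Using repeated squaring:
43 in binary is 101011, i.e. 43 = 32 + 8 + 2 + 1.
25^1 ≡ 25 (mod 50)
25^2 ≡ 25^2 = 625 ≡ 25 (mod 50)
25^4 ≡ 25^2 = 625 ≡ 25 (mod 50)
25^8 ≡ 25^2 = 625 ≡ 25 (mod 50)
25^16 ≡ 25^2 = 625 ≡ 25 (mod 50)
25^32 ≡ 25^2 = 625 ≡ 25 (mod 50)
25^43 = 25^32 · 25^8 · 25^2 · 25^1 ≡ 25 · 25 · 25 · 25 (mod 50).
Accumulate the product:
25 · 25 = 625 ≡ 25
25 · 25 = 625 ≡ 25
25 · 25 = 625 ≡ 25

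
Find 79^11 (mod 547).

232

By square-and-multiply:
79^1 ≡ 79 (mod 547)
79^2 ≡ 79^2 = 6241 ≡ 224 (mod 547)
79^4 ≡ 224^2 = 50176 ≡ 399 (mod 547)
79^8 ≡ 399^2 = 159201 ≡ 24 (mod 547)
79^11 = 79^8 × 79^2 × 79^1 ≡ 24 × 224 × 79 (mod 547).
Accumulate the product:
24 × 224 = 5376 ≡ 453
453 × 79 = 35787 ≡ 232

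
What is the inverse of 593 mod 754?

754 = 1×593 + 161
593 = 3×161 + 110
161 = 1×110 + 51
110 = 2×51 + 8
51 = 6×8 + 3
8 = 2×3 + 2
3 = 1×2 + 1
2 = 2×1 + 0
gcd(593, 754) = 1, so the inverse exists.
Bézout: 1 = 221×754 − 281×593.
So 593⁻¹ ≡ −281 ≡ 473 (mod 754).

473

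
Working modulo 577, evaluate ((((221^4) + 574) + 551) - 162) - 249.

(221)^4 ≡ 72 (mod 577)
72 + 574 = 646 ≡ 69 (mod 577)
69 + 551 = 620 ≡ 43 (mod 577)
43 - 162 = -119 ≡ 458 (mod 577)
458 - 249 = 209

209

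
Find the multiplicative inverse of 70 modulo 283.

93

Apply the Euclidean algorithm and back-substitute:
283 = 4*70 + 3
70 = 23*3 + 1
3 = 3*1 + 0
gcd(70, 283) = 1, so the inverse exists.
Back-substitute for 1:
1 = 1*70 − 23*3
  = −23*283 + 93*70
So 70⁻¹ ≡ 93 (mod 283).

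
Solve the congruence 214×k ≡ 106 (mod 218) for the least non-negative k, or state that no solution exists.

gcd(214, 218) = 2, and 2 | 106, so solutions exist.
Divide through by 2: 107×k ≡ 53 mod 109.
107⁻¹ ≡ 54 (mod 109).
k ≡ 54×53 ≡ 28 (mod 109).
The smallest non-negative solution is k = 28.

28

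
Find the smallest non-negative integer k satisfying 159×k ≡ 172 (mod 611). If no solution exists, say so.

gcd(159, 611) = 1, so a unique solution mod 611 exists.
159⁻¹ ≡ 269 (mod 611).
k ≡ 269×172 ≡ 443 (mod 611).

443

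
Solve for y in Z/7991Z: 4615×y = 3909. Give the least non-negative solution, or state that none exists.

877

gcd(4615, 7991) = 1, so a unique solution mod 7991 exists.
4615⁻¹ ≡ 7288 (mod 7991).
y ≡ 7288×3909 ≡ 877 (mod 7991).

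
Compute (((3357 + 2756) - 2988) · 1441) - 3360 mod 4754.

3357 + 2756 = 6113 ≡ 1359 (mod 4754)
1359 - 2988 = -1629 ≡ 3125 (mod 4754)
3125 · 1441 = 4503125 ≡ 1087 (mod 4754)
1087 - 3360 = -2273 ≡ 2481 (mod 4754)

2481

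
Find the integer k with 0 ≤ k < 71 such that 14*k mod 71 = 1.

Apply the Euclidean algorithm and back-substitute:
71 = 5·14 + 1
14 = 14·1 + 0
gcd(14, 71) = 1, so the inverse exists.
Back-substitute for 1:
1 = 1·71 − 5·14
So 14⁻¹ ≡ −5 ≡ 66 (mod 71).

66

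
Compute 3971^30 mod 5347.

3070

30 in binary is 11110, i.e. 30 = 16 + 8 + 4 + 2.
3971^1 ≡ 3971 (mod 5347)
3971^2 ≡ 3971^2 = 15768841 ≡ 538 (mod 5347)
3971^4 ≡ 538^2 = 289444 ≡ 706 (mod 5347)
3971^8 ≡ 706^2 = 498436 ≡ 1165 (mod 5347)
3971^16 ≡ 1165^2 = 1357225 ≡ 4434 (mod 5347)
3971^30 = 3971^16 * 3971^8 * 3971^4 * 3971^2 ≡ 4434 * 1165 * 706 * 538 (mod 5347).
Accumulate the product:
4434 * 1165 = 5165610 ≡ 408
408 * 706 = 288048 ≡ 4657
4657 * 538 = 2505466 ≡ 3070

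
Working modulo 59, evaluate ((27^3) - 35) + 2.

3

(27)^3 ≡ 36 (mod 59)
36 - 35 = 1
1 + 2 = 3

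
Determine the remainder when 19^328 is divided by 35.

16

Using repeated squaring:
328 in binary is 101001000, i.e. 328 = 256 + 64 + 8.
19^1 ≡ 19 (mod 35)
19^2 ≡ 19^2 = 361 ≡ 11 (mod 35)
19^4 ≡ 11^2 = 121 ≡ 16 (mod 35)
19^8 ≡ 16^2 = 256 ≡ 11 (mod 35)
19^16 ≡ 11^2 = 121 ≡ 16 (mod 35)
19^32 ≡ 16^2 = 256 ≡ 11 (mod 35)
19^64 ≡ 11^2 = 121 ≡ 16 (mod 35)
19^128 ≡ 16^2 = 256 ≡ 11 (mod 35)
19^256 ≡ 11^2 = 121 ≡ 16 (mod 35)
19^328 = 19^256 × 19^64 × 19^8 ≡ 16 × 16 × 11 (mod 35).
Accumulate the product:
16 × 16 = 256 ≡ 11
11 × 11 = 121 ≡ 16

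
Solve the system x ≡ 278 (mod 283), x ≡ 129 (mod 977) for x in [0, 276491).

245356

283⁻¹ mod 977: 283·145 ≡ 1 (mod 977), so 283⁻¹ ≡ 145.
x = 278 + 283·((129 − 278)·145 mod 977) = 278 + 283·866 = 245356.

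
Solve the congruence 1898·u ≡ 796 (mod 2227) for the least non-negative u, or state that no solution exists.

gcd(1898, 2227) = 1, so a unique solution mod 2227 exists.
1898⁻¹ ≡ 2139 (mod 2227).
u ≡ 2139·796 ≡ 1216 (mod 2227).

1216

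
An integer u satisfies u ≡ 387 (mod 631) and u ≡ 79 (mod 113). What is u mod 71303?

21210

631⁻¹ mod 113: 631*12 ≡ 1 (mod 113), so 631⁻¹ ≡ 12.
u = 387 + 631*((79 − 387)*12 mod 113) = 387 + 631*33 = 21210.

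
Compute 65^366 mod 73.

366 in binary is 101101110, i.e. 366 = 256 + 64 + 32 + 8 + 4 + 2.
65^1 ≡ 65 (mod 73)
65^2 ≡ 65^2 = 4225 ≡ 64 (mod 73)
65^4 ≡ 64^2 = 4096 ≡ 8 (mod 73)
65^8 ≡ 8^2 = 64 (mod 73)
65^16 ≡ 64^2 = 4096 ≡ 8 (mod 73)
65^32 ≡ 8^2 = 64 (mod 73)
65^64 ≡ 64^2 = 4096 ≡ 8 (mod 73)
65^128 ≡ 8^2 = 64 (mod 73)
65^256 ≡ 64^2 = 4096 ≡ 8 (mod 73)
65^366 = 65^256 * 65^64 * 65^32 * 65^8 * 65^4 * 65^2 ≡ 8 * 8 * 64 * 64 * 8 * 64 (mod 73).
Accumulate the product:
8 * 8 = 64
64 * 64 = 4096 ≡ 8
8 * 64 = 512 ≡ 1
1 * 8 = 8
8 * 64 = 512 ≡ 1

1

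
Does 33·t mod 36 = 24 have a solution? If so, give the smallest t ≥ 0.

4

gcd(33, 36) = 3, and 3 | 24, so solutions exist.
Divide through by 3: 11·t ≡ 8 (mod 12).
11⁻¹ ≡ 11 (mod 12).
t ≡ 11·8 ≡ 4 (mod 12).
The smallest non-negative solution is t = 4.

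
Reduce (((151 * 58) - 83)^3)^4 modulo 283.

151 * 58 = 8758 ≡ 268 (mod 283)
268 - 83 = 185
(185)^3 ≡ 66 (mod 283)
(66)^4 ≡ 152 (mod 283)

152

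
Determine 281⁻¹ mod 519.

338

Run the extended Euclidean algorithm:
519 = 1*281 + 238
281 = 1*238 + 43
238 = 5*43 + 23
43 = 1*23 + 20
23 = 1*20 + 3
20 = 6*3 + 2
3 = 1*2 + 1
2 = 2*1 + 0
gcd(281, 519) = 1, so the inverse exists.
Bézout: 1 = 98*519 − 181*281.
So 281⁻¹ ≡ −181 ≡ 338 (mod 519).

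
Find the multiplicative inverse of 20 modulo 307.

307 = 15*20 + 7
20 = 2*7 + 6
7 = 1*6 + 1
6 = 6*1 + 0
gcd(20, 307) = 1, so the inverse exists.
Back-substitute for 1:
1 = 1*7 − 1*6
  = −1*20 + 3*7
  = 3*307 − 46*20
So 20⁻¹ ≡ −46 ≡ 261 (mod 307).

261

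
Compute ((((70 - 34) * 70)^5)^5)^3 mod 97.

70 - 34 = 36
36 * 70 = 2520 ≡ 95 (mod 97)
(95)^5 ≡ 65 (mod 97)
(65)^5 ≡ 2 (mod 97)
(2)^3 ≡ 8 (mod 97)

8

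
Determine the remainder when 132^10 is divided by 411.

402

10 in binary is 1010, i.e. 10 = 8 + 2.
132^1 ≡ 132 (mod 411)
132^2 ≡ 132^2 = 17424 ≡ 162 (mod 411)
132^4 ≡ 162^2 = 26244 ≡ 351 (mod 411)
132^8 ≡ 351^2 = 123201 ≡ 312 (mod 411)
132^10 = 132^8 × 132^2 ≡ 312 × 162 (mod 411).
312 × 162 = 50544 ≡ 402 (mod 411).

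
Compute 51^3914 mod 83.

25

By square-and-multiply:
51^1 ≡ 51 (mod 83)
51^2 ≡ 51^2 = 2601 ≡ 28 (mod 83)
51^4 ≡ 28^2 = 784 ≡ 37 (mod 83)
51^8 ≡ 37^2 = 1369 ≡ 41 (mod 83)
51^16 ≡ 41^2 = 1681 ≡ 21 (mod 83)
51^32 ≡ 21^2 = 441 ≡ 26 (mod 83)
51^64 ≡ 26^2 = 676 ≡ 12 (mod 83)
51^128 ≡ 12^2 = 144 ≡ 61 (mod 83)
51^256 ≡ 61^2 = 3721 ≡ 69 (mod 83)
51^512 ≡ 69^2 = 4761 ≡ 30 (mod 83)
51^1024 ≡ 30^2 = 900 ≡ 70 (mod 83)
51^2048 ≡ 70^2 = 4900 ≡ 3 (mod 83)
51^3914 = 51^2048 × 51^1024 × 51^512 × 51^256 × 51^64 × 51^8 × 51^2 ≡ 3 × 70 × 30 × 69 × 12 × 41 × 28 (mod 83).
Accumulate the product:
3 × 70 = 210 ≡ 44
44 × 30 = 1320 ≡ 75
75 × 69 = 5175 ≡ 29
29 × 12 = 348 ≡ 16
16 × 41 = 656 ≡ 75
75 × 28 = 2100 ≡ 25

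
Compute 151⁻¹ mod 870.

121

Run the extended Euclidean algorithm:
870 = 5·151 + 115
151 = 1·115 + 36
115 = 3·36 + 7
36 = 5·7 + 1
7 = 7·1 + 0
gcd(151, 870) = 1, so the inverse exists.
Back-substitute for 1:
1 = 1·36 − 5·7
  = −5·115 + 16·36
  = 16·151 − 21·115
  = −21·870 + 121·151
So 151⁻¹ ≡ 121 (mod 870).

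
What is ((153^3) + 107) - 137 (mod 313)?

201

(153)^3 ≡ 231 (mod 313)
231 + 107 = 338 ≡ 25 (mod 313)
25 - 137 = -112 ≡ 201 (mod 313)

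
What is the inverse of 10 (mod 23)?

Run the extended Euclidean algorithm:
23 = 2·10 + 3
10 = 3·3 + 1
3 = 3·1 + 0
gcd(10, 23) = 1, so the inverse exists.
Bézout: 1 = −3·23 + 7·10.
So 10⁻¹ ≡ 7 (mod 23).

7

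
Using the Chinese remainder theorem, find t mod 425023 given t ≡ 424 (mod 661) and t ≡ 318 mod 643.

90981

661⁻¹ mod 643: 661·393 ≡ 1 (mod 643), so 661⁻¹ ≡ 393.
t = 424 + 661·((318 − 424)·393 mod 643) = 424 + 661·137 = 90981.
Check: 90981 mod 661 = 424, 90981 mod 643 = 318. ✓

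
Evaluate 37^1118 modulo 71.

1118 in binary is 10001011110, i.e. 1118 = 1024 + 64 + 16 + 8 + 4 + 2.
37^1 ≡ 37 (mod 71)
37^2 ≡ 37^2 = 1369 ≡ 20 (mod 71)
37^4 ≡ 20^2 = 400 ≡ 45 (mod 71)
37^8 ≡ 45^2 = 2025 ≡ 37 (mod 71)
37^16 ≡ 37^2 = 1369 ≡ 20 (mod 71)
37^32 ≡ 20^2 = 400 ≡ 45 (mod 71)
37^64 ≡ 45^2 = 2025 ≡ 37 (mod 71)
37^128 ≡ 37^2 = 1369 ≡ 20 (mod 71)
37^256 ≡ 20^2 = 400 ≡ 45 (mod 71)
37^512 ≡ 45^2 = 2025 ≡ 37 (mod 71)
37^1024 ≡ 37^2 = 1369 ≡ 20 (mod 71)
37^1118 = 37^1024 · 37^64 · 37^16 · 37^8 · 37^4 · 37^2 ≡ 20 · 37 · 20 · 37 · 45 · 20 (mod 71).
Accumulate the product:
20 · 37 = 740 ≡ 30
30 · 20 = 600 ≡ 32
32 · 37 = 1184 ≡ 48
48 · 45 = 2160 ≡ 30
30 · 20 = 600 ≡ 32

32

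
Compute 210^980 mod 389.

980 in binary is 1111010100, i.e. 980 = 512 + 256 + 128 + 64 + 16 + 4.
210^1 ≡ 210 (mod 389)
210^2 ≡ 210^2 = 44100 ≡ 143 (mod 389)
210^4 ≡ 143^2 = 20449 ≡ 221 (mod 389)
210^8 ≡ 221^2 = 48841 ≡ 216 (mod 389)
210^16 ≡ 216^2 = 46656 ≡ 365 (mod 389)
210^32 ≡ 365^2 = 133225 ≡ 187 (mod 389)
210^64 ≡ 187^2 = 34969 ≡ 348 (mod 389)
210^128 ≡ 348^2 = 121104 ≡ 125 (mod 389)
210^256 ≡ 125^2 = 15625 ≡ 65 (mod 389)
210^512 ≡ 65^2 = 4225 ≡ 335 (mod 389)
210^980 = 210^512 × 210^256 × 210^128 × 210^64 × 210^16 × 210^4 ≡ 335 × 65 × 125 × 348 × 365 × 221 (mod 389).
Accumulate the product:
335 × 65 = 21775 ≡ 380
380 × 125 = 47500 ≡ 42
42 × 348 = 14616 ≡ 223
223 × 365 = 81395 ≡ 94
94 × 221 = 20774 ≡ 157

157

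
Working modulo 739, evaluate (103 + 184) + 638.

186

103 + 184 = 287
287 + 638 = 925 ≡ 186 (mod 739)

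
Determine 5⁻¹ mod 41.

Apply the Euclidean algorithm and back-substitute:
41 = 8·5 + 1
5 = 5·1 + 0
gcd(5, 41) = 1, so the inverse exists.
Back-substitute for 1:
1 = 1·41 − 8·5
So 5⁻¹ ≡ −8 ≡ 33 (mod 41).

33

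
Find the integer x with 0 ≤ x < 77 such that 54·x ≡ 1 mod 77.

By the extended Euclidean algorithm:
77 = 1×54 + 23
54 = 2×23 + 8
23 = 2×8 + 7
8 = 1×7 + 1
7 = 7×1 + 0
gcd(54, 77) = 1, so the inverse exists.
Bézout: 1 = −7×77 + 10×54.
So 54⁻¹ ≡ 10 (mod 77).

10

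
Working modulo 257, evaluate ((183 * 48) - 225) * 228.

51

183 * 48 = 8784 ≡ 46 (mod 257)
46 - 225 = -179 ≡ 78 (mod 257)
78 * 228 = 17784 ≡ 51 (mod 257)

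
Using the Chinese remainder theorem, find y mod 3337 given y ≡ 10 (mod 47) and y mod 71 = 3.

47⁻¹ mod 71: 47*68 ≡ 1 (mod 71), so 47⁻¹ ≡ 68.
y = 10 + 47*((3 − 10)*68 mod 71) = 10 + 47*21 = 997.
Check: 997 mod 47 = 10, 997 mod 71 = 3. ✓

997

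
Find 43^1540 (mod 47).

1540 in binary is 11000000100, i.e. 1540 = 1024 + 512 + 4.
43^1 ≡ 43 (mod 47)
43^2 ≡ 43^2 = 1849 ≡ 16 (mod 47)
43^4 ≡ 16^2 = 256 ≡ 21 (mod 47)
43^8 ≡ 21^2 = 441 ≡ 18 (mod 47)
43^16 ≡ 18^2 = 324 ≡ 42 (mod 47)
43^32 ≡ 42^2 = 1764 ≡ 25 (mod 47)
43^64 ≡ 25^2 = 625 ≡ 14 (mod 47)
43^128 ≡ 14^2 = 196 ≡ 8 (mod 47)
43^256 ≡ 8^2 = 64 ≡ 17 (mod 47)
43^512 ≡ 17^2 = 289 ≡ 7 (mod 47)
43^1024 ≡ 7^2 = 49 ≡ 2 (mod 47)
43^1540 = 43^1024 × 43^512 × 43^4 ≡ 2 × 7 × 21 (mod 47).
Accumulate the product:
2 × 7 = 14
14 × 21 = 294 ≡ 12

12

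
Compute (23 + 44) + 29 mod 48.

23 + 44 = 67 ≡ 19 (mod 48)
19 + 29 = 48 ≡ 0 (mod 48)

0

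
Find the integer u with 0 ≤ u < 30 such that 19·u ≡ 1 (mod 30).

30 = 1*19 + 11
19 = 1*11 + 8
11 = 1*8 + 3
8 = 2*3 + 2
3 = 1*2 + 1
2 = 2*1 + 0
gcd(19, 30) = 1, so the inverse exists.
Back-substitute for 1:
1 = 1*3 − 1*2
  = −1*8 + 3*3
  = 3*11 − 4*8
  = −4*19 + 7*11
  = 7*30 − 11*19
So 19⁻¹ ≡ −11 ≡ 19 (mod 30).

19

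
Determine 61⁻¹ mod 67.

Run the extended Euclidean algorithm:
67 = 1*61 + 6
61 = 10*6 + 1
6 = 6*1 + 0
gcd(61, 67) = 1, so the inverse exists.
Bézout: 1 = −10*67 + 11*61.
So 61⁻¹ ≡ 11 (mod 67).

11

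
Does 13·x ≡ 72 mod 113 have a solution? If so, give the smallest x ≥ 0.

gcd(13, 113) = 1, so a unique solution mod 113 exists.
13⁻¹ ≡ 87 (mod 113).
x ≡ 87·72 ≡ 49 (mod 113).

49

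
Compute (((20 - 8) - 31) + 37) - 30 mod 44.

32

20 - 8 = 12
12 - 31 = -19 ≡ 25 (mod 44)
25 + 37 = 62 ≡ 18 (mod 44)
18 - 30 = -12 ≡ 32 (mod 44)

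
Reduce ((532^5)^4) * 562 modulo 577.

356

(532)^5 ≡ 514 (mod 577)
(514)^4 ≡ 284 (mod 577)
284 * 562 = 159608 ≡ 356 (mod 577)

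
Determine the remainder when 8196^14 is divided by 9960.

By square-and-multiply:
14 in binary is 1110, i.e. 14 = 8 + 4 + 2.
8196^1 ≡ 8196 (mod 9960)
8196^2 ≡ 8196^2 = 67174416 ≡ 4176 (mod 9960)
8196^4 ≡ 4176^2 = 17438976 ≡ 8976 (mod 9960)
8196^8 ≡ 8976^2 = 80568576 ≡ 2136 (mod 9960)
8196^14 = 8196^8 * 8196^4 * 8196^2 ≡ 2136 * 8976 * 4176 (mod 9960).
Accumulate the product:
2136 * 8976 = 19172736 ≡ 9696
9696 * 4176 = 40490496 ≡ 3096

3096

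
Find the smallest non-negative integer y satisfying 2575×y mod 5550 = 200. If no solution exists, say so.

gcd(2575, 5550) = 25, and 25 | 200, so solutions exist.
Divide through by 25: 103×y ≡ 8 (mod 222).
103⁻¹ ≡ 97 (mod 222).
y ≡ 97×8 ≡ 110 (mod 222).
The smallest non-negative solution is y = 110.

110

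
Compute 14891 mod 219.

14891 = 67*219 + 218, so 14891 ≡ 218 (mod 219).

218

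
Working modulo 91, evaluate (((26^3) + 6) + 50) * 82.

16

(26)^3 ≡ 13 (mod 91)
13 + 6 = 19
19 + 50 = 69
69 * 82 = 5658 ≡ 16 (mod 91)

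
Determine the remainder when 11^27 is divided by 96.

Compute successive squares:
11^1 ≡ 11 (mod 96)
11^2 ≡ 11^2 = 121 ≡ 25 (mod 96)
11^4 ≡ 25^2 = 625 ≡ 49 (mod 96)
11^8 ≡ 49^2 = 2401 ≡ 1 (mod 96)
11^16 ≡ 1^2 = 1 (mod 96)
11^27 = 11^16 * 11^8 * 11^2 * 11^1 ≡ 1 * 1 * 25 * 11 (mod 96).
Accumulate the product:
1 * 1 = 1
1 * 25 = 25
25 * 11 = 275 ≡ 83

83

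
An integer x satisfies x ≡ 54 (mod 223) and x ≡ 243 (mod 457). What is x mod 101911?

66508

223⁻¹ mod 457: 223·166 ≡ 1 (mod 457), so 223⁻¹ ≡ 166.
x = 54 + 223·((243 − 54)·166 mod 457) = 54 + 223·298 = 66508.
Check: 66508 mod 223 = 54, 66508 mod 457 = 243. ✓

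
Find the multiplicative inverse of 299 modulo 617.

By the extended Euclidean algorithm:
617 = 2×299 + 19
299 = 15×19 + 14
19 = 1×14 + 5
14 = 2×5 + 4
5 = 1×4 + 1
4 = 4×1 + 0
gcd(299, 617) = 1, so the inverse exists.
Bézout: 1 = 63×617 − 130×299.
So 299⁻¹ ≡ −130 ≡ 487 (mod 617).

487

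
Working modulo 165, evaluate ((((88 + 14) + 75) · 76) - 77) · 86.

35

88 + 14 = 102
102 + 75 = 177 ≡ 12 (mod 165)
12 · 76 = 912 ≡ 87 (mod 165)
87 - 77 = 10
10 · 86 = 860 ≡ 35 (mod 165)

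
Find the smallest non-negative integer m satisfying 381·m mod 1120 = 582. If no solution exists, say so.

gcd(381, 1120) = 1, so a unique solution mod 1120 exists.
381⁻¹ ≡ 341 (mod 1120).
m ≡ 341·582 ≡ 222 (mod 1120).

222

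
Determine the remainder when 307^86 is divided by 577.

Using repeated squaring:
86 in binary is 1010110, i.e. 86 = 64 + 16 + 4 + 2.
307^1 ≡ 307 (mod 577)
307^2 ≡ 307^2 = 94249 ≡ 198 (mod 577)
307^4 ≡ 198^2 = 39204 ≡ 545 (mod 577)
307^8 ≡ 545^2 = 297025 ≡ 447 (mod 577)
307^16 ≡ 447^2 = 199809 ≡ 167 (mod 577)
307^32 ≡ 167^2 = 27889 ≡ 193 (mod 577)
307^64 ≡ 193^2 = 37249 ≡ 321 (mod 577)
307^86 = 307^64 · 307^16 · 307^4 · 307^2 ≡ 321 · 167 · 545 · 198 (mod 577).
Accumulate the product:
321 · 167 = 53607 ≡ 523
523 · 545 = 285035 ≡ 574
574 · 198 = 113652 ≡ 560

560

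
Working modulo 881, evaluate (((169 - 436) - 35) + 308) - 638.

169 - 436 = -267 ≡ 614 (mod 881)
614 - 35 = 579
579 + 308 = 887 ≡ 6 (mod 881)
6 - 638 = -632 ≡ 249 (mod 881)

249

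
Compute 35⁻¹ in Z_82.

75

Apply the Euclidean algorithm and back-substitute:
82 = 2·35 + 12
35 = 2·12 + 11
12 = 1·11 + 1
11 = 11·1 + 0
gcd(35, 82) = 1, so the inverse exists.
Back-substitute for 1:
1 = 1·12 − 1·11
  = −1·35 + 3·12
  = 3·82 − 7·35
So 35⁻¹ ≡ −7 ≡ 75 (mod 82).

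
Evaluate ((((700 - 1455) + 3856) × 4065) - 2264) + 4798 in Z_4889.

700 - 1455 = -755 ≡ 4134 (mod 4889)
4134 + 3856 = 7990 ≡ 3101 (mod 4889)
3101 × 4065 = 12605565 ≡ 1723 (mod 4889)
1723 - 2264 = -541 ≡ 4348 (mod 4889)
4348 + 4798 = 9146 ≡ 4257 (mod 4889)

4257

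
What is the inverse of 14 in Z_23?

5

Run the extended Euclidean algorithm:
23 = 1·14 + 9
14 = 1·9 + 5
9 = 1·5 + 4
5 = 1·4 + 1
4 = 4·1 + 0
gcd(14, 23) = 1, so the inverse exists.
Back-substitute for 1:
1 = 1·5 − 1·4
  = −1·9 + 2·5
  = 2·14 − 3·9
  = −3·23 + 5·14
So 14⁻¹ ≡ 5 (mod 23).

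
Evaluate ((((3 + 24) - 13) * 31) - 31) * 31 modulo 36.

3 + 24 = 27
27 - 13 = 14
14 * 31 = 434 ≡ 2 (mod 36)
2 - 31 = -29 ≡ 7 (mod 36)
7 * 31 = 217 ≡ 1 (mod 36)

1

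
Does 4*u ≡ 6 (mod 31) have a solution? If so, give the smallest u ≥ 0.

17

gcd(4, 31) = 1, so a unique solution mod 31 exists.
4⁻¹ ≡ 8 (mod 31).
u ≡ 8*6 ≡ 17 (mod 31).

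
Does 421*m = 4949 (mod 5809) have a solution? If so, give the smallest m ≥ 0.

2592

gcd(421, 5809) = 1, so a unique solution mod 5809 exists.
421⁻¹ ≡ 4374 (mod 5809).
m ≡ 4374*4949 ≡ 2592 (mod 5809).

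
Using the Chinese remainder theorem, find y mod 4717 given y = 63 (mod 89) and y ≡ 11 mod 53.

2555

89⁻¹ mod 53: 89·28 ≡ 1 (mod 53), so 89⁻¹ ≡ 28.
y = 63 + 89·((11 − 63)·28 mod 53) = 63 + 89·28 = 2555.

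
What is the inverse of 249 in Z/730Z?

129

730 = 2×249 + 232
249 = 1×232 + 17
232 = 13×17 + 11
17 = 1×11 + 6
11 = 1×6 + 5
6 = 1×5 + 1
5 = 5×1 + 0
gcd(249, 730) = 1, so the inverse exists.
Back-substitute for 1:
1 = 1×6 − 1×5
  = −1×11 + 2×6
  = 2×17 − 3×11
  = −3×232 + 41×17
  = 41×249 − 44×232
  = −44×730 + 129×249
So 249⁻¹ ≡ 129 (mod 730).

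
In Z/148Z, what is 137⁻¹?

121

148 = 1×137 + 11
137 = 12×11 + 5
11 = 2×5 + 1
5 = 5×1 + 0
gcd(137, 148) = 1, so the inverse exists.
Bézout: 1 = 25×148 − 27×137.
So 137⁻¹ ≡ −27 ≡ 121 (mod 148).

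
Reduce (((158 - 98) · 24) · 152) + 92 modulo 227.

144

158 - 98 = 60
60 · 24 = 1440 ≡ 78 (mod 227)
78 · 152 = 11856 ≡ 52 (mod 227)
52 + 92 = 144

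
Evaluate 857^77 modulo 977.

By square-and-multiply:
77 in binary is 1001101, i.e. 77 = 64 + 8 + 4 + 1.
857^1 ≡ 857 (mod 977)
857^2 ≡ 857^2 = 734449 ≡ 722 (mod 977)
857^4 ≡ 722^2 = 521284 ≡ 543 (mod 977)
857^8 ≡ 543^2 = 294849 ≡ 772 (mod 977)
857^16 ≡ 772^2 = 595984 ≡ 14 (mod 977)
857^32 ≡ 14^2 = 196 (mod 977)
857^64 ≡ 196^2 = 38416 ≡ 313 (mod 977)
857^77 = 857^64 * 857^8 * 857^4 * 857^1 ≡ 313 * 772 * 543 * 857 (mod 977).
Accumulate the product:
313 * 772 = 241636 ≡ 317
317 * 543 = 172131 ≡ 179
179 * 857 = 153403 ≡ 14

14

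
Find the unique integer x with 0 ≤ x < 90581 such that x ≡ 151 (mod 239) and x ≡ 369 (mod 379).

239⁻¹ mod 379: 239·268 ≡ 1 (mod 379), so 239⁻¹ ≡ 268.
x = 151 + 239·((369 − 151)·268 mod 379) = 151 + 239·58 = 14013.

14013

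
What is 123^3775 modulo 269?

237

Using repeated squaring:
3775 in binary is 111010111111, i.e. 3775 = 2048 + 1024 + 512 + 128 + 32 + 16 + 8 + 4 + 2 + 1.
123^1 ≡ 123 (mod 269)
123^2 ≡ 123^2 = 15129 ≡ 65 (mod 269)
123^4 ≡ 65^2 = 4225 ≡ 190 (mod 269)
123^8 ≡ 190^2 = 36100 ≡ 54 (mod 269)
123^16 ≡ 54^2 = 2916 ≡ 226 (mod 269)
123^32 ≡ 226^2 = 51076 ≡ 235 (mod 269)
123^64 ≡ 235^2 = 55225 ≡ 80 (mod 269)
123^128 ≡ 80^2 = 6400 ≡ 213 (mod 269)
123^256 ≡ 213^2 = 45369 ≡ 177 (mod 269)
123^512 ≡ 177^2 = 31329 ≡ 125 (mod 269)
123^1024 ≡ 125^2 = 15625 ≡ 23 (mod 269)
123^2048 ≡ 23^2 = 529 ≡ 260 (mod 269)
123^3775 = 123^2048 * 123^1024 * 123^512 * 123^128 * 123^32 * 123^16 * 123^8 * 123^4 * 123^2 * 123^1 ≡ 260 * 23 * 125 * 213 * 235 * 226 * 54 * 190 * 65 * 123 (mod 269).
Accumulate the product:
260 * 23 = 5980 ≡ 62
62 * 125 = 7750 ≡ 218
218 * 213 = 46434 ≡ 166
166 * 235 = 39010 ≡ 5
5 * 226 = 1130 ≡ 54
54 * 54 = 2916 ≡ 226
226 * 190 = 42940 ≡ 169
169 * 65 = 10985 ≡ 225
225 * 123 = 27675 ≡ 237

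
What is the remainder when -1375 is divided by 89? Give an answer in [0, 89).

49

-1375 = -16×89 + 49, so -1375 ≡ 49 (mod 89).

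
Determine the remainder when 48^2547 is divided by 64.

0

2547 in binary is 100111110011, i.e. 2547 = 2048 + 256 + 128 + 64 + 32 + 16 + 2 + 1.
48^1 ≡ 48 (mod 64)
48^2 ≡ 48^2 = 2304 ≡ 0 (mod 64)
48^4 ≡ 0^2 = 0 (mod 64)
48^8 ≡ 0^2 = 0 (mod 64)
48^16 ≡ 0^2 = 0 (mod 64)
48^32 ≡ 0^2 = 0 (mod 64)
48^64 ≡ 0^2 = 0 (mod 64)
48^128 ≡ 0^2 = 0 (mod 64)
48^256 ≡ 0^2 = 0 (mod 64)
48^512 ≡ 0^2 = 0 (mod 64)
48^1024 ≡ 0^2 = 0 (mod 64)
48^2048 ≡ 0^2 = 0 (mod 64)
48^2547 = 48^2048 × 48^256 × 48^128 × 48^64 × 48^32 × 48^16 × 48^2 × 48^1 ≡ 0 × 0 × 0 × 0 × 0 × 0 × 0 × 48 (mod 64).
Accumulate the product:
0 × 0 = 0
0 × 0 = 0
0 × 0 = 0
0 × 0 = 0
0 × 0 = 0
0 × 0 = 0
0 × 48 = 0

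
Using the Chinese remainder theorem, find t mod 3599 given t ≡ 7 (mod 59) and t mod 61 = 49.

2367

59⁻¹ mod 61: 59*30 ≡ 1 (mod 61), so 59⁻¹ ≡ 30.
t = 7 + 59*((49 − 7)*30 mod 61) = 7 + 59*40 = 2367.
Check: 2367 mod 59 = 7, 2367 mod 61 = 49. ✓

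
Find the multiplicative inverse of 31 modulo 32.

Apply the Euclidean algorithm and back-substitute:
32 = 1·31 + 1
31 = 31·1 + 0
gcd(31, 32) = 1, so the inverse exists.
Back-substitute for 1:
1 = 1·32 − 1·31
So 31⁻¹ ≡ −1 ≡ 31 (mod 32).

31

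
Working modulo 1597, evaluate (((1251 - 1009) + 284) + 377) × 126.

1251 - 1009 = 242
242 + 284 = 526
526 + 377 = 903
903 × 126 = 113778 ≡ 391 (mod 1597)

391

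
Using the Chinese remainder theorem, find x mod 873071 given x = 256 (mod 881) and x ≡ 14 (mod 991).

700651

881⁻¹ mod 991: 881×9 ≡ 1 (mod 991), so 881⁻¹ ≡ 9.
x = 256 + 881×((14 − 256)×9 mod 991) = 256 + 881×795 = 700651.
Check: 700651 mod 881 = 256, 700651 mod 991 = 14. ✓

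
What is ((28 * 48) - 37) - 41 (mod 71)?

28 * 48 = 1344 ≡ 66 (mod 71)
66 - 37 = 29
29 - 41 = -12 ≡ 59 (mod 71)

59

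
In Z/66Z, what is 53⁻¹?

Apply the Euclidean algorithm and back-substitute:
66 = 1×53 + 13
53 = 4×13 + 1
13 = 13×1 + 0
gcd(53, 66) = 1, so the inverse exists.
Back-substitute for 1:
1 = 1×53 − 4×13
  = −4×66 + 5×53
So 53⁻¹ ≡ 5 (mod 66).

5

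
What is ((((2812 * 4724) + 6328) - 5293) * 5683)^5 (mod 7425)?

5774

2812 * 4724 = 13283888 ≡ 563 (mod 7425)
563 + 6328 = 6891
6891 - 5293 = 1598
1598 * 5683 = 9081434 ≡ 659 (mod 7425)
(659)^5 ≡ 5774 (mod 7425)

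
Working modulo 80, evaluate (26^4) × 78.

48

(26)^4 ≡ 16 (mod 80)
16 × 78 = 1248 ≡ 48 (mod 80)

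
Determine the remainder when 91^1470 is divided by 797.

25

Compute successive squares:
1470 in binary is 10110111110, i.e. 1470 = 1024 + 256 + 128 + 32 + 16 + 8 + 4 + 2.
91^1 ≡ 91 (mod 797)
91^2 ≡ 91^2 = 8281 ≡ 311 (mod 797)
91^4 ≡ 311^2 = 96721 ≡ 284 (mod 797)
91^8 ≡ 284^2 = 80656 ≡ 159 (mod 797)
91^16 ≡ 159^2 = 25281 ≡ 574 (mod 797)
91^32 ≡ 574^2 = 329476 ≡ 315 (mod 797)
91^64 ≡ 315^2 = 99225 ≡ 397 (mod 797)
91^128 ≡ 397^2 = 157609 ≡ 600 (mod 797)
91^256 ≡ 600^2 = 360000 ≡ 553 (mod 797)
91^512 ≡ 553^2 = 305809 ≡ 558 (mod 797)
91^1024 ≡ 558^2 = 311364 ≡ 534 (mod 797)
91^1470 = 91^1024 · 91^256 · 91^128 · 91^32 · 91^16 · 91^8 · 91^4 · 91^2 ≡ 534 · 553 · 600 · 315 · 574 · 159 · 284 · 311 (mod 797).
Accumulate the product:
534 · 553 = 295302 ≡ 412
412 · 600 = 247200 ≡ 130
130 · 315 = 40950 ≡ 303
303 · 574 = 173922 ≡ 176
176 · 159 = 27984 ≡ 89
89 · 284 = 25276 ≡ 569
569 · 311 = 176959 ≡ 25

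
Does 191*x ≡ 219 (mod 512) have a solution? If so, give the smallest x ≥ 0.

gcd(191, 512) = 1, so a unique solution mod 512 exists.
191⁻¹ ≡ 319 (mod 512).
x ≡ 319*219 ≡ 229 (mod 512).

229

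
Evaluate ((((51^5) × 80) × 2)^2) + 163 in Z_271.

52

(51)^5 ≡ 246 (mod 271)
246 × 80 = 19680 ≡ 168 (mod 271)
168 × 2 = 336 ≡ 65 (mod 271)
(65)^2 ≡ 160 (mod 271)
160 + 163 = 323 ≡ 52 (mod 271)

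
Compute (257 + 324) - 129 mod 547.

257 + 324 = 581 ≡ 34 (mod 547)
34 - 129 = -95 ≡ 452 (mod 547)

452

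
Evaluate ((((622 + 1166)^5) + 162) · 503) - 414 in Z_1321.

1018

622 + 1166 = 1788 ≡ 467 (mod 1321)
(467)^5 ≡ 957 (mod 1321)
957 + 162 = 1119
1119 · 503 = 562857 ≡ 111 (mod 1321)
111 - 414 = -303 ≡ 1018 (mod 1321)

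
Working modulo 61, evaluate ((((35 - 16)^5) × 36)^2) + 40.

35 - 16 = 19
(19)^5 ≡ 48 (mod 61)
48 × 36 = 1728 ≡ 20 (mod 61)
(20)^2 ≡ 34 (mod 61)
34 + 40 = 74 ≡ 13 (mod 61)

13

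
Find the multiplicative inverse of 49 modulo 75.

49

75 = 1×49 + 26
49 = 1×26 + 23
26 = 1×23 + 3
23 = 7×3 + 2
3 = 1×2 + 1
2 = 2×1 + 0
gcd(49, 75) = 1, so the inverse exists.
Bézout: 1 = 17×75 − 26×49.
So 49⁻¹ ≡ −26 ≡ 49 (mod 75).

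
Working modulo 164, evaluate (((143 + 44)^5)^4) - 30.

143 + 44 = 187 ≡ 23 (mod 164)
(23)^5 ≡ 163 (mod 164)
(163)^4 ≡ 1 (mod 164)
1 - 30 = -29 ≡ 135 (mod 164)

135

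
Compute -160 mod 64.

-160 = -3×64 + 32, so -160 ≡ 32 (mod 64).

32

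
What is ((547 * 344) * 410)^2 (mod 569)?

335

547 * 344 = 188168 ≡ 398 (mod 569)
398 * 410 = 163180 ≡ 446 (mod 569)
(446)^2 ≡ 335 (mod 569)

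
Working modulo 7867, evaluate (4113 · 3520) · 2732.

4113 · 3520 = 14477760 ≡ 2480 (mod 7867)
2480 · 2732 = 6775360 ≡ 1873 (mod 7867)

1873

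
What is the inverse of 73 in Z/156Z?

By the extended Euclidean algorithm:
156 = 2·73 + 10
73 = 7·10 + 3
10 = 3·3 + 1
3 = 3·1 + 0
gcd(73, 156) = 1, so the inverse exists.
Back-substitute for 1:
1 = 1·10 − 3·3
  = −3·73 + 22·10
  = 22·156 − 47·73
So 73⁻¹ ≡ −47 ≡ 109 (mod 156).

109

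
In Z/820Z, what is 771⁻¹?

Run the extended Euclidean algorithm:
820 = 1*771 + 49
771 = 15*49 + 36
49 = 1*36 + 13
36 = 2*13 + 10
13 = 1*10 + 3
10 = 3*3 + 1
3 = 3*1 + 0
gcd(771, 820) = 1, so the inverse exists.
Back-substitute for 1:
1 = 1*10 − 3*3
  = −3*13 + 4*10
  = 4*36 − 11*13
  = −11*49 + 15*36
  = 15*771 − 236*49
  = −236*820 + 251*771
So 771⁻¹ ≡ 251 (mod 820).

251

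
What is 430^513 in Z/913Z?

513 in binary is 1000000001, i.e. 513 = 512 + 1.
430^1 ≡ 430 (mod 913)
430^2 ≡ 430^2 = 184900 ≡ 474 (mod 913)
430^4 ≡ 474^2 = 224676 ≡ 78 (mod 913)
430^8 ≡ 78^2 = 6084 ≡ 606 (mod 913)
430^16 ≡ 606^2 = 367236 ≡ 210 (mod 913)
430^32 ≡ 210^2 = 44100 ≡ 276 (mod 913)
430^64 ≡ 276^2 = 76176 ≡ 397 (mod 913)
430^128 ≡ 397^2 = 157609 ≡ 573 (mod 913)
430^256 ≡ 573^2 = 328329 ≡ 562 (mod 913)
430^512 ≡ 562^2 = 315844 ≡ 859 (mod 913)
430^513 = 430^512 * 430^1 ≡ 859 * 430 (mod 913).
859 * 430 = 369370 ≡ 518 (mod 913).

518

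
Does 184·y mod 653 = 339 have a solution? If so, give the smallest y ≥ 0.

630

gcd(184, 653) = 1, so a unique solution mod 653 exists.
184⁻¹ ≡ 181 (mod 653).
y ≡ 181·339 ≡ 630 (mod 653).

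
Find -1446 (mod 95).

74

-1446 = -16*95 + 74, so -1446 ≡ 74 (mod 95).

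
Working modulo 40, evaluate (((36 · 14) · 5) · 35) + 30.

36 · 14 = 504 ≡ 24 (mod 40)
24 · 5 = 120 ≡ 0 (mod 40)
0 · 35 = 0
0 + 30 = 30

30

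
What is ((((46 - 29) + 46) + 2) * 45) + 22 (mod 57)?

46 - 29 = 17
17 + 46 = 63 ≡ 6 (mod 57)
6 + 2 = 8
8 * 45 = 360 ≡ 18 (mod 57)
18 + 22 = 40

40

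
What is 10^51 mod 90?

10

51 in binary is 110011, i.e. 51 = 32 + 16 + 2 + 1.
10^1 ≡ 10 (mod 90)
10^2 ≡ 10^2 = 100 ≡ 10 (mod 90)
10^4 ≡ 10^2 = 100 ≡ 10 (mod 90)
10^8 ≡ 10^2 = 100 ≡ 10 (mod 90)
10^16 ≡ 10^2 = 100 ≡ 10 (mod 90)
10^32 ≡ 10^2 = 100 ≡ 10 (mod 90)
10^51 = 10^32 × 10^16 × 10^2 × 10^1 ≡ 10 × 10 × 10 × 10 (mod 90).
Accumulate the product:
10 × 10 = 100 ≡ 10
10 × 10 = 100 ≡ 10
10 × 10 = 100 ≡ 10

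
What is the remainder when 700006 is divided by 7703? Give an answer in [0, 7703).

6736

700006 = 90·7703 + 6736, so 700006 ≡ 6736 (mod 7703).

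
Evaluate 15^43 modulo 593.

By square-and-multiply:
43 in binary is 101011, i.e. 43 = 32 + 8 + 2 + 1.
15^1 ≡ 15 (mod 593)
15^2 ≡ 15^2 = 225 (mod 593)
15^4 ≡ 225^2 = 50625 ≡ 220 (mod 593)
15^8 ≡ 220^2 = 48400 ≡ 367 (mod 593)
15^16 ≡ 367^2 = 134689 ≡ 78 (mod 593)
15^32 ≡ 78^2 = 6084 ≡ 154 (mod 593)
15^43 = 15^32 * 15^8 * 15^2 * 15^1 ≡ 154 * 367 * 225 * 15 (mod 593).
Accumulate the product:
154 * 367 = 56518 ≡ 183
183 * 225 = 41175 ≡ 258
258 * 15 = 3870 ≡ 312

312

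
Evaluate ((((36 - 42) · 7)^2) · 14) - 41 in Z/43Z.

36 - 42 = -6 ≡ 37 (mod 43)
37 · 7 = 259 ≡ 1 (mod 43)
(1)^2 ≡ 1 (mod 43)
1 · 14 = 14
14 - 41 = -27 ≡ 16 (mod 43)

16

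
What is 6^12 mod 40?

By square-and-multiply:
12 in binary is 1100, i.e. 12 = 8 + 4.
6^1 ≡ 6 (mod 40)
6^2 ≡ 6^2 = 36 (mod 40)
6^4 ≡ 36^2 = 1296 ≡ 16 (mod 40)
6^8 ≡ 16^2 = 256 ≡ 16 (mod 40)
6^12 = 6^8 × 6^4 ≡ 16 × 16 (mod 40).
16 × 16 = 256 ≡ 16 (mod 40).

16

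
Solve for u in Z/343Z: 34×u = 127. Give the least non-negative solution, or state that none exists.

gcd(34, 343) = 1, so a unique solution mod 343 exists.
34⁻¹ ≡ 111 (mod 343).
u ≡ 111×127 ≡ 34 (mod 343).

34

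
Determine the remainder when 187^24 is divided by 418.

121

24 in binary is 11000, i.e. 24 = 16 + 8.
187^1 ≡ 187 (mod 418)
187^2 ≡ 187^2 = 34969 ≡ 275 (mod 418)
187^4 ≡ 275^2 = 75625 ≡ 385 (mod 418)
187^8 ≡ 385^2 = 148225 ≡ 253 (mod 418)
187^16 ≡ 253^2 = 64009 ≡ 55 (mod 418)
187^24 = 187^16 × 187^8 ≡ 55 × 253 (mod 418).
55 × 253 = 13915 ≡ 121 (mod 418).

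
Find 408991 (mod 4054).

408991 = 100×4054 + 3591, so 408991 ≡ 3591 (mod 4054).

3591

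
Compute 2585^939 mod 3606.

By square-and-multiply:
939 in binary is 1110101011, i.e. 939 = 512 + 256 + 128 + 32 + 8 + 2 + 1.
2585^1 ≡ 2585 (mod 3606)
2585^2 ≡ 2585^2 = 6682225 ≡ 307 (mod 3606)
2585^4 ≡ 307^2 = 94249 ≡ 493 (mod 3606)
2585^8 ≡ 493^2 = 243049 ≡ 1447 (mod 3606)
2585^16 ≡ 1447^2 = 2093809 ≡ 2329 (mod 3606)
2585^32 ≡ 2329^2 = 5424241 ≡ 817 (mod 3606)
2585^64 ≡ 817^2 = 667489 ≡ 379 (mod 3606)
2585^128 ≡ 379^2 = 143641 ≡ 3007 (mod 3606)
2585^256 ≡ 3007^2 = 9042049 ≡ 1807 (mod 3606)
2585^512 ≡ 1807^2 = 3265249 ≡ 1819 (mod 3606)
2585^939 = 2585^512 · 2585^256 · 2585^128 · 2585^32 · 2585^8 · 2585^2 · 2585^1 ≡ 1819 · 1807 · 3007 · 817 · 1447 · 307 · 2585 (mod 3606).
Accumulate the product:
1819 · 1807 = 3286933 ≡ 1867
1867 · 3007 = 5614069 ≡ 3133
3133 · 817 = 2559661 ≡ 3007
3007 · 1447 = 4351129 ≡ 2293
2293 · 307 = 703951 ≡ 781
781 · 2585 = 2018885 ≡ 3131

3131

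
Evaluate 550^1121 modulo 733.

369

By square-and-multiply:
1121 in binary is 10001100001, i.e. 1121 = 1024 + 64 + 32 + 1.
550^1 ≡ 550 (mod 733)
550^2 ≡ 550^2 = 302500 ≡ 504 (mod 733)
550^4 ≡ 504^2 = 254016 ≡ 398 (mod 733)
550^8 ≡ 398^2 = 158404 ≡ 76 (mod 733)
550^16 ≡ 76^2 = 5776 ≡ 645 (mod 733)
550^32 ≡ 645^2 = 416025 ≡ 414 (mod 733)
550^64 ≡ 414^2 = 171396 ≡ 607 (mod 733)
550^128 ≡ 607^2 = 368449 ≡ 483 (mod 733)
550^256 ≡ 483^2 = 233289 ≡ 195 (mod 733)
550^512 ≡ 195^2 = 38025 ≡ 642 (mod 733)
550^1024 ≡ 642^2 = 412164 ≡ 218 (mod 733)
550^1121 = 550^1024 · 550^64 · 550^32 · 550^1 ≡ 218 · 607 · 414 · 550 (mod 733).
Accumulate the product:
218 · 607 = 132326 ≡ 386
386 · 414 = 159804 ≡ 10
10 · 550 = 5500 ≡ 369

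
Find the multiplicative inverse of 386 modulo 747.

By the extended Euclidean algorithm:
747 = 1*386 + 361
386 = 1*361 + 25
361 = 14*25 + 11
25 = 2*11 + 3
11 = 3*3 + 2
3 = 1*2 + 1
2 = 2*1 + 0
gcd(386, 747) = 1, so the inverse exists.
Back-substitute for 1:
1 = 1*3 − 1*2
  = −1*11 + 4*3
  = 4*25 − 9*11
  = −9*361 + 130*25
  = 130*386 − 139*361
  = −139*747 + 269*386
So 386⁻¹ ≡ 269 (mod 747).

269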